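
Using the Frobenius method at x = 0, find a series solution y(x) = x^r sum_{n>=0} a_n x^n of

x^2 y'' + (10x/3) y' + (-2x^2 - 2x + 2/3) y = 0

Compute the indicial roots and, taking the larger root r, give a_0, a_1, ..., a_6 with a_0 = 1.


Write in Frobenius form y'' + (p(x)/x) y' + (q(x)/x^2) y = 0:
  p(x) = 10/3,  q(x) = -2x^2 - 2x + 2/3.
Indicial equation: r(r-1) + (10/3) r + (2/3) = 0 -> roots r_1 = -1/3, r_2 = -2.
Take r = r_1 = -1/3. Let y(x) = x^r sum_{n>=0} a_n x^n with a_0 = 1.
Substitute y = x^r sum a_n x^n and match x^{r+n}. The recurrence is
  D(n) a_n - 2 a_{n-1} - 2 a_{n-2} = 0,  where D(n) = (r+n)(r+n-1) + (10/3)(r+n) + (2/3).
  a_n = [2 a_{n-1} + 2 a_{n-2}] / D(n).
Since the indicial polynomial factors as (r - r_1)(r - r_2), D(n) = (r_1 + n - r_1)(r_1 + n - r_2) = n(n + 5/3).
Evaluating step by step (a_0 = 1):
  n = 1: D(1) = 1(1 + 5/3) = 8/3; numerator = 2(1) = 2; a_1 = (2)/(8/3) = 3/4
  n = 2: D(2) = 2(2 + 5/3) = 22/3; numerator = 2(3/4) + 2(1) = 7/2; a_2 = (7/2)/(22/3) = 21/44
  n = 3: D(3) = 3(3 + 5/3) = 14; numerator = 2(21/44) + 2(3/4) = 27/11; a_3 = (27/11)/(14) = 27/154
  n = 4: D(4) = 4(4 + 5/3) = 68/3; numerator = 2(27/154) + 2(21/44) = 201/154; a_4 = (201/154)/(68/3) = 603/10472
  n = 5: D(5) = 5(5 + 5/3) = 100/3; numerator = 2(603/10472) + 2(27/154) = 2439/5236; a_5 = (2439/5236)/(100/3) = 7317/523600
  n = 6: D(6) = 6(6 + 5/3) = 46; numerator = 2(7317/523600) + 2(603/10472) = 37467/261800; a_6 = (37467/261800)/(46) = 1629/523600

r = -1/3; a_0 = 1; a_1 = 3/4; a_2 = 21/44; a_3 = 27/154; a_4 = 603/10472; a_5 = 7317/523600; a_6 = 1629/523600


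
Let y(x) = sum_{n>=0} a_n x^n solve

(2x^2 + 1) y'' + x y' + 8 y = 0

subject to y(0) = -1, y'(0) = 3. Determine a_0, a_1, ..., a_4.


Ansatz: y(x) = sum_{n>=0} a_n x^n, so y'(x) = sum_{n>=1} n a_n x^(n-1) and y''(x) = sum_{n>=2} n(n-1) a_n x^(n-2).
Substitute into P(x) y'' + Q(x) y' + R(x) y = 0 with P(x) = 2x^2 + 1, Q(x) = x, R(x) = 8, and match powers of x.
Initial conditions: a_0 = -1, a_1 = 3.
Setting the coefficient of each power of x to zero and solving order by order (substituting the coefficients already found):
  x^0: 2 a_2 + 8 a_0 = 0  ->  2 a_2 = -8 a_0 = 8  ->  a_2 = 4
  x^1: 6 a_3 + 9 a_1 = 0  ->  6 a_3 = -9 a_1 = -27  ->  a_3 = -9/2
  x^2: 12 a_4 + 14 a_2 = 0  ->  12 a_4 = -14 a_2 = -56  ->  a_4 = -14/3
Truncated series: y(x) = -1 + 3 x + 4 x^2 - (9/2) x^3 - (14/3) x^4 + O(x^5).

a_0 = -1; a_1 = 3; a_2 = 4; a_3 = -9/2; a_4 = -14/3


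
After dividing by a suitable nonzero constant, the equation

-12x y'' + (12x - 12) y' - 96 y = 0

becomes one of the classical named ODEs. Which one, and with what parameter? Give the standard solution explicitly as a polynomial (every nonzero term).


All three coefficients share the factor -12; dividing through by -12 gives  x y'' + (1 - x) y' + 8 y = 0.
This matches the Laguerre equation x y'' + (1 - x) y' + n y = 0 with n = 8; the polynomial solution is L_8(x).
With y = sum_k a_k x^k, matching x^k gives (k+1)k a_{k+1} + (k+1) a_{k+1} - k a_k + n a_k = 0, i.e. (k+1)^2 a_{k+1} = (k - n) a_k = (k - 8) a_k. The right side vanishes at k = 8, so the series terminates at degree 8.
Standard normalization L_n(0) = 1 gives a_0 = 1. Work upward with a_{k+1} = (k - 8) a_k / (k+1)^2:
  a_1 = (0 - 8)(1) / 1^2 = -8/1 = -8
  a_2 = (1 - 8)(-8) / 2^2 = 56/4 = 14
  a_3 = (2 - 8)(14) / 3^2 = -84/9 = -28/3
  a_4 = (3 - 8)(-28/3) / 4^2 = (140/3)/16 = 35/12
  a_5 = (4 - 8)(35/12) / 5^2 = (-35/3)/25 = -7/15
  a_6 = (5 - 8)(-7/15) / 6^2 = (7/5)/36 = 7/180
  a_7 = (6 - 8)(7/180) / 7^2 = (-7/90)/49 = -1/630
  a_8 = (7 - 8)(-1/630) / 8^2 = (1/630)/64 = 1/40320
Hence L_8(x) = x^8/40320 - x^7/630 + 7 x^6/180 - 7 x^5/15 + 35 x^4/12 - 28 x^3/3 + 14 x^2 - 8 x + 1.

L_8(x); series = x^8/40320 - x^7/630 + 7 x^6/180 - 7 x^5/15 + 35 x^4/12 - 28 x^3/3 + 14 x^2 - 8 x + 1


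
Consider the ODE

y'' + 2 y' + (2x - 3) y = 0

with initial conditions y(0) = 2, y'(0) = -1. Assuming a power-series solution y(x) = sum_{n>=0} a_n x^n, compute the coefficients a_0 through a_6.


Ansatz: y(x) = sum_{n>=0} a_n x^n, so y'(x) = sum_{n>=1} n a_n x^(n-1) and y''(x) = sum_{n>=2} n(n-1) a_n x^(n-2).
Substitute into P(x) y'' + Q(x) y' + R(x) y = 0 with P(x) = 1, Q(x) = 2, R(x) = 2x - 3, and match powers of x.
Initial conditions: a_0 = 2, a_1 = -1.
Setting the coefficient of each power of x to zero and solving order by order (substituting the coefficients already found):
  x^0: 2 a_2 + 2 a_1 - 3 a_0 = 0  ->  2 a_2 = -2 a_1 + 3 a_0 = 8  ->  a_2 = 4
  x^1: 6 a_3 + 4 a_2 - 3 a_1 + 2 a_0 = 0  ->  6 a_3 = -4 a_2 + 3 a_1 - 2 a_0 = -23  ->  a_3 = -23/6
  x^2: 12 a_4 + 6 a_3 - 3 a_2 + 2 a_1 = 0  ->  12 a_4 = -6 a_3 + 3 a_2 - 2 a_1 = 37  ->  a_4 = 37/12
  x^3: 20 a_5 + 8 a_4 - 3 a_3 + 2 a_2 = 0  ->  20 a_5 = -8 a_4 + 3 a_3 - 2 a_2 = -265/6  ->  a_5 = -53/24
  x^4: 30 a_6 + 10 a_5 - 3 a_4 + 2 a_3 = 0  ->  30 a_6 = -10 a_5 + 3 a_4 - 2 a_3 = 39  ->  a_6 = 13/10
Truncated series: y(x) = 2 - x + 4 x^2 - (23/6) x^3 + (37/12) x^4 - (53/24) x^5 + (13/10) x^6 + O(x^7).

a_0 = 2; a_1 = -1; a_2 = 4; a_3 = -23/6; a_4 = 37/12; a_5 = -53/24; a_6 = 13/10


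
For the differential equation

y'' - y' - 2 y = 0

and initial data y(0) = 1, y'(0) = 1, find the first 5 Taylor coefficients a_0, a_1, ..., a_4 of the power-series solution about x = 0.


Ansatz: y(x) = sum_{n>=0} a_n x^n, so y'(x) = sum_{n>=1} n a_n x^(n-1) and y''(x) = sum_{n>=2} n(n-1) a_n x^(n-2).
Substitute into P(x) y'' + Q(x) y' + R(x) y = 0 with P(x) = 1, Q(x) = -1, R(x) = -2, and match powers of x.
Initial conditions: a_0 = 1, a_1 = 1.
Setting the coefficient of each power of x to zero and solving order by order (substituting the coefficients already found):
  x^0: 2 a_2 - a_1 - 2 a_0 = 0  ->  2 a_2 = a_1 + 2 a_0 = 3  ->  a_2 = 3/2
  x^1: 6 a_3 - 2 a_2 - 2 a_1 = 0  ->  6 a_3 = 2 a_2 + 2 a_1 = 5  ->  a_3 = 5/6
  x^2: 12 a_4 - 3 a_3 - 2 a_2 = 0  ->  12 a_4 = 3 a_3 + 2 a_2 = 11/2  ->  a_4 = 11/24
Truncated series: y(x) = 1 + x + (3/2) x^2 + (5/6) x^3 + (11/24) x^4 + O(x^5).

a_0 = 1; a_1 = 1; a_2 = 3/2; a_3 = 5/6; a_4 = 11/24


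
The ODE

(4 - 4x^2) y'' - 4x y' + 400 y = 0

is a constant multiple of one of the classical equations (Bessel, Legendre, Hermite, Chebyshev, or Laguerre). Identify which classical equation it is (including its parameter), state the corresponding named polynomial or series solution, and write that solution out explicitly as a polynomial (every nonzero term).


All three coefficients share the factor 4; dividing through by 4 gives  (1 - x^2) y'' - x y' + 100 y = 0.
This matches the Chebyshev equation (1 - x^2) y'' - x y' + n^2 y = 0 (note the -x y' term, not -2x y') with n^2 = 100, so n = 10; the polynomial solution is T_10(x).
With y = sum_k a_k x^k, matching x^k gives (k+2)(k+1) a_{k+2} = (k^2 - n^2) a_k = (k - 10)(k + 10) a_k. The right side vanishes at k = 10, so the series with the parity of 10 terminates at degree 10.
Standard normalization: leading coefficient of T_n is 2^(n-1), so a_10 = 2^9 = 512. Work downward with a_k = (k+1)(k+2) a_{k+2} / ((k - 10)(k + 10)):
  a_8 = (9)(10)(512) / ((8 - 10)(8 + 10)) = 46080/(-36) = -1280
  a_6 = (7)(8)(-1280) / ((6 - 10)(6 + 10)) = -71680/(-64) = 1120
  a_4 = (5)(6)(1120) / ((4 - 10)(4 + 10)) = 33600/(-84) = -400
  a_2 = (3)(4)(-400) / ((2 - 10)(2 + 10)) = -4800/(-96) = 50
  a_0 = (1)(2)(50) / ((0 - 10)(0 + 10)) = 100/(-100) = -1
Hence T_10(x) = 512 x^10 - 1280 x^8 + 1120 x^6 - 400 x^4 + 50 x^2 - 1.

T_10(x); series = 512 x^10 - 1280 x^8 + 1120 x^6 - 400 x^4 + 50 x^2 - 1


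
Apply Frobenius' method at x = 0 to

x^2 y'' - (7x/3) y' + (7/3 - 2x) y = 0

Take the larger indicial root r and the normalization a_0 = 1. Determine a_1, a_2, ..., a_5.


Write in Frobenius form y'' + (p(x)/x) y' + (q(x)/x^2) y = 0:
  p(x) = -7/3,  q(x) = 7/3 - 2x.
Indicial equation: r(r-1) + (-7/3) r + (7/3) = 0 -> roots r_1 = 7/3, r_2 = 1.
Take r = r_1 = 7/3. Let y(x) = x^r sum_{n>=0} a_n x^n with a_0 = 1.
Substitute y = x^r sum a_n x^n and match x^{r+n}. The recurrence is
  D(n) a_n - 2 a_{n-1} = 0,  where D(n) = (r+n)(r+n-1) + (-7/3)(r+n) + (7/3).
  a_n = 2 / D(n) * a_{n-1}.
Since the indicial polynomial factors as (r - r_1)(r - r_2), D(n) = (r_1 + n - r_1)(r_1 + n - r_2) = n(n + 4/3).
Evaluating step by step (a_0 = 1):
  n = 1: D(1) = 1(1 + 4/3) = 7/3; numerator = 2(1) = 2; a_1 = (2)/(7/3) = 6/7
  n = 2: D(2) = 2(2 + 4/3) = 20/3; numerator = 2(6/7) = 12/7; a_2 = (12/7)/(20/3) = 9/35
  n = 3: D(3) = 3(3 + 4/3) = 13; numerator = 2(9/35) = 18/35; a_3 = (18/35)/(13) = 18/455
  n = 4: D(4) = 4(4 + 4/3) = 64/3; numerator = 2(18/455) = 36/455; a_4 = (36/455)/(64/3) = 27/7280
  n = 5: D(5) = 5(5 + 4/3) = 95/3; numerator = 2(27/7280) = 27/3640; a_5 = (27/3640)/(95/3) = 81/345800

r = 7/3; a_0 = 1; a_1 = 6/7; a_2 = 9/35; a_3 = 18/455; a_4 = 27/7280; a_5 = 81/345800


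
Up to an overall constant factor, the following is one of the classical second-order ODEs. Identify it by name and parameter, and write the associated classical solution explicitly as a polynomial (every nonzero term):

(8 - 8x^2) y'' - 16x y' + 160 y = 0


All three coefficients share the factor 8; dividing through by 8 gives  (1 - x^2) y'' - 2x y' + 20 y = 0.
This matches the Legendre equation (1 - x^2) y'' - 2x y' + n(n+1) y = 0 (note the -2x y' term) with n(n+1) = 20, so n = 4; the polynomial solution is P_4(x).
With y = sum_k a_k x^k, matching x^k gives (k+2)(k+1) a_{k+2} = [k(k+1) - n(n+1)] a_k = (k - 4)(k + 5) a_k. The right side vanishes at k = 4, so the series with the parity of 4 terminates at degree 4.
Standard normalization (P_n(1) = 1): leading coefficient (2n)!/(2^n (n!)^2) = 40320/(16*576) = 35/8, so a_4 = 35/8. Work downward with a_k = (k+1)(k+2) a_{k+2} / ((k - 4)(k + 5)):
  a_2 = (3)(4)(35/8) / ((2 - 4)(2 + 5)) = (105/2)/(-14) = -15/4
  a_0 = (1)(2)(-15/4) / ((0 - 4)(0 + 5)) = (-15/2)/(-20) = 3/8
Hence P_4(x) = 35 x^4/8 - 15 x^2/4 + 3/8.

P_4(x); series = 35 x^4/8 - 15 x^2/4 + 3/8


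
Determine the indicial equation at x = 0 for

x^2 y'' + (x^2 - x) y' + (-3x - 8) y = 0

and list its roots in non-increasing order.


Divide by x^2 to reach normal form y'' + P_1(x) y' + P_2(x) y = 0 with P_1(x) = 1 - 1/x and P_2(x) = -3/x - 8/x^2.
x = 0 is a singular point because the y'-coefficient 1 - 1/x has a pole at x = 0 and the y-coefficient -3/x - 8/x^2 has a pole at x = 0.
It is a regular singular point because x P_1(x) = p(x) = x - 1 and x^2 P_2(x) = q(x) = -3x - 8 are polynomials, hence analytic at x = 0.
p(0) = -1,  q(0) = -8.
Indicial equation: r(r-1) + p(0) r + q(0) = 0, i.e. r^2 + (p(0) - 1) r + q(0) = 0, i.e. r^2 - 2 r - 8 = 0.
Discriminant: (-2)^2 - 4(-8) = 36, so r = (2 ± 6)/2.
Solving: r_1 = 4, r_2 = -2.

indicial: r^2 - 2 r - 8 = 0; roots r_1 = 4, r_2 = -2


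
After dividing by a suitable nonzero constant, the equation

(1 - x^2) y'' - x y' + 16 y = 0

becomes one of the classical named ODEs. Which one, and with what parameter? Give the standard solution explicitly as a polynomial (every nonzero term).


The equation is already in a standard form:  (1 - x^2) y'' - x y' + 16 y = 0.
This matches the Chebyshev equation (1 - x^2) y'' - x y' + n^2 y = 0 (note the -x y' term, not -2x y') with n^2 = 16, so n = 4; the polynomial solution is T_4(x).
With y = sum_k a_k x^k, matching x^k gives (k+2)(k+1) a_{k+2} = (k^2 - n^2) a_k = (k - 4)(k + 4) a_k. The right side vanishes at k = 4, so the series with the parity of 4 terminates at degree 4.
Standard normalization: leading coefficient of T_n is 2^(n-1), so a_4 = 2^3 = 8. Work downward with a_k = (k+1)(k+2) a_{k+2} / ((k - 4)(k + 4)):
  a_2 = (3)(4)(8) / ((2 - 4)(2 + 4)) = 96/(-12) = -8
  a_0 = (1)(2)(-8) / ((0 - 4)(0 + 4)) = -16/(-16) = 1
Hence T_4(x) = 8 x^4 - 8 x^2 + 1.

T_4(x); series = 8 x^4 - 8 x^2 + 1


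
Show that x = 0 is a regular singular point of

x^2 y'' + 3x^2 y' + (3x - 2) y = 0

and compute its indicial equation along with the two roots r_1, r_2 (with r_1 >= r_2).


Divide by x^2 to reach normal form y'' + P_1(x) y' + P_2(x) y = 0 with P_1(x) = 3 and P_2(x) = 3/x - 2/x^2.
x = 0 is a singular point because the y-coefficient 3/x - 2/x^2 has a pole at x = 0.
It is a regular singular point because x P_1(x) = p(x) = 3x and x^2 P_2(x) = q(x) = 3x - 2 are polynomials, hence analytic at x = 0.
p(0) = 0,  q(0) = -2.
Indicial equation: r(r-1) + p(0) r + q(0) = 0, i.e. r^2 + (p(0) - 1) r + q(0) = 0, i.e. r^2 - 1 r - 2 = 0.
Discriminant: (-1)^2 - 4(-2) = 9, so r = (1 ± 3)/2.
Solving: r_1 = 2, r_2 = -1.

indicial: r^2 - 1 r - 2 = 0; roots r_1 = 2, r_2 = -1


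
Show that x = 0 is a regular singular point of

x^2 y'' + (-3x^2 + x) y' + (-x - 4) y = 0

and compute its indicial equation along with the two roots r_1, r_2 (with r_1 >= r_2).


Divide by x^2 to reach normal form y'' + P_1(x) y' + P_2(x) y = 0 with P_1(x) = -3 + 1/x and P_2(x) = -1/x - 4/x^2.
x = 0 is a singular point because the y'-coefficient -3 + 1/x has a pole at x = 0 and the y-coefficient -1/x - 4/x^2 has a pole at x = 0.
It is a regular singular point because x P_1(x) = p(x) = 1 - 3x and x^2 P_2(x) = q(x) = -x - 4 are polynomials, hence analytic at x = 0.
p(0) = 1,  q(0) = -4.
Indicial equation: r(r-1) + p(0) r + q(0) = 0, i.e. r^2 + (p(0) - 1) r + q(0) = 0, i.e. r^2 - 4 = 0.
Discriminant: (0)^2 - 4(-4) = 16, so r = (0 ± 4)/2.
Solving: r_1 = 2, r_2 = -2.

indicial: r^2 - 4 = 0; roots r_1 = 2, r_2 = -2


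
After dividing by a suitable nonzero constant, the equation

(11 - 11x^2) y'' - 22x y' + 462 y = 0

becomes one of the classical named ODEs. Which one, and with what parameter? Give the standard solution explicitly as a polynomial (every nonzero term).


All three coefficients share the factor 11; dividing through by 11 gives  (1 - x^2) y'' - 2x y' + 42 y = 0.
This matches the Legendre equation (1 - x^2) y'' - 2x y' + n(n+1) y = 0 (note the -2x y' term) with n(n+1) = 42, so n = 6; the polynomial solution is P_6(x).
With y = sum_k a_k x^k, matching x^k gives (k+2)(k+1) a_{k+2} = [k(k+1) - n(n+1)] a_k = (k - 6)(k + 7) a_k. The right side vanishes at k = 6, so the series with the parity of 6 terminates at degree 6.
Standard normalization (P_n(1) = 1): leading coefficient (2n)!/(2^n (n!)^2) = 479001600/(64*518400) = 231/16, so a_6 = 231/16. Work downward with a_k = (k+1)(k+2) a_{k+2} / ((k - 6)(k + 7)):
  a_4 = (5)(6)(231/16) / ((4 - 6)(4 + 7)) = (3465/8)/(-22) = -315/16
  a_2 = (3)(4)(-315/16) / ((2 - 6)(2 + 7)) = (-945/4)/(-36) = 105/16
  a_0 = (1)(2)(105/16) / ((0 - 6)(0 + 7)) = (105/8)/(-42) = -5/16
Hence P_6(x) = 231 x^6/16 - 315 x^4/16 + 105 x^2/16 - 5/16.

P_6(x); series = 231 x^6/16 - 315 x^4/16 + 105 x^2/16 - 5/16


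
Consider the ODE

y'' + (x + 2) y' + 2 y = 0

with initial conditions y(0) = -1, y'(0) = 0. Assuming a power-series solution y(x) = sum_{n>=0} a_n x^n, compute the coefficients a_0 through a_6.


Ansatz: y(x) = sum_{n>=0} a_n x^n, so y'(x) = sum_{n>=1} n a_n x^(n-1) and y''(x) = sum_{n>=2} n(n-1) a_n x^(n-2).
Substitute into P(x) y'' + Q(x) y' + R(x) y = 0 with P(x) = 1, Q(x) = x + 2, R(x) = 2, and match powers of x.
Initial conditions: a_0 = -1, a_1 = 0.
Setting the coefficient of each power of x to zero and solving order by order (substituting the coefficients already found):
  x^0: 2 a_2 + 2 a_1 + 2 a_0 = 0  ->  2 a_2 = -2 a_1 - 2 a_0 = 2  ->  a_2 = 1
  x^1: 6 a_3 + 4 a_2 + 3 a_1 = 0  ->  6 a_3 = -4 a_2 - 3 a_1 = -4  ->  a_3 = -2/3
  x^2: 12 a_4 + 6 a_3 + 4 a_2 = 0  ->  12 a_4 = -6 a_3 - 4 a_2 = 0  ->  a_4 = 0
  x^3: 20 a_5 + 8 a_4 + 5 a_3 = 0  ->  20 a_5 = -8 a_4 - 5 a_3 = 10/3  ->  a_5 = 1/6
  x^4: 30 a_6 + 10 a_5 + 6 a_4 = 0  ->  30 a_6 = -10 a_5 - 6 a_4 = -5/3  ->  a_6 = -1/18
Truncated series: y(x) = -1 + x^2 - (2/3) x^3 + (1/6) x^5 - (1/18) x^6 + O(x^7).

a_0 = -1; a_1 = 0; a_2 = 1; a_3 = -2/3; a_4 = 0; a_5 = 1/6; a_6 = -1/18


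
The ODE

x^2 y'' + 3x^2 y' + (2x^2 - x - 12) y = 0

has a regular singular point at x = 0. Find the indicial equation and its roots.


Divide by x^2 to reach normal form y'' + P_1(x) y' + P_2(x) y = 0 with P_1(x) = 3 and P_2(x) = 2 - 1/x - 12/x^2.
x = 0 is a singular point because the y-coefficient 2 - 1/x - 12/x^2 has a pole at x = 0.
It is a regular singular point because x P_1(x) = p(x) = 3x and x^2 P_2(x) = q(x) = 2x^2 - x - 12 are polynomials, hence analytic at x = 0.
p(0) = 0,  q(0) = -12.
Indicial equation: r(r-1) + p(0) r + q(0) = 0, i.e. r^2 + (p(0) - 1) r + q(0) = 0, i.e. r^2 - 1 r - 12 = 0.
Discriminant: (-1)^2 - 4(-12) = 49, so r = (1 ± 7)/2.
Solving: r_1 = 4, r_2 = -3.

indicial: r^2 - 1 r - 12 = 0; roots r_1 = 4, r_2 = -3


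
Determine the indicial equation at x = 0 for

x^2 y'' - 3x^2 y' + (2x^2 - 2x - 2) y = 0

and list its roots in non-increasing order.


Divide by x^2 to reach normal form y'' + P_1(x) y' + P_2(x) y = 0 with P_1(x) = -3 and P_2(x) = 2 - 2/x - 2/x^2.
x = 0 is a singular point because the y-coefficient 2 - 2/x - 2/x^2 has a pole at x = 0.
It is a regular singular point because x P_1(x) = p(x) = -3x and x^2 P_2(x) = q(x) = 2x^2 - 2x - 2 are polynomials, hence analytic at x = 0.
p(0) = 0,  q(0) = -2.
Indicial equation: r(r-1) + p(0) r + q(0) = 0, i.e. r^2 + (p(0) - 1) r + q(0) = 0, i.e. r^2 - 1 r - 2 = 0.
Discriminant: (-1)^2 - 4(-2) = 9, so r = (1 ± 3)/2.
Solving: r_1 = 2, r_2 = -1.

indicial: r^2 - 1 r - 2 = 0; roots r_1 = 2, r_2 = -1


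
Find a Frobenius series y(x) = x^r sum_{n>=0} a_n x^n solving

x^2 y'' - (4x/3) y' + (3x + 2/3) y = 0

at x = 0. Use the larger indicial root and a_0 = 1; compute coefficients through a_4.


Write in Frobenius form y'' + (p(x)/x) y' + (q(x)/x^2) y = 0:
  p(x) = -4/3,  q(x) = 3x + 2/3.
Indicial equation: r(r-1) + (-4/3) r + (2/3) = 0 -> roots r_1 = 2, r_2 = 1/3.
Take r = r_1 = 2. Let y(x) = x^r sum_{n>=0} a_n x^n with a_0 = 1.
Substitute y = x^r sum a_n x^n and match x^{r+n}. The recurrence is
  D(n) a_n + 3 a_{n-1} = 0,  where D(n) = (r+n)(r+n-1) + (-4/3)(r+n) + (2/3).
  a_n = -3 / D(n) * a_{n-1}.
Since the indicial polynomial factors as (r - r_1)(r - r_2), D(n) = (r_1 + n - r_1)(r_1 + n - r_2) = n(n + 5/3).
Evaluating step by step (a_0 = 1):
  n = 1: D(1) = 1(1 + 5/3) = 8/3; numerator = -3(1) = -3; a_1 = (-3)/(8/3) = -9/8
  n = 2: D(2) = 2(2 + 5/3) = 22/3; numerator = -3(-9/8) = 27/8; a_2 = (27/8)/(22/3) = 81/176
  n = 3: D(3) = 3(3 + 5/3) = 14; numerator = -3(81/176) = -243/176; a_3 = (-243/176)/(14) = -243/2464
  n = 4: D(4) = 4(4 + 5/3) = 68/3; numerator = -3(-243/2464) = 729/2464; a_4 = (729/2464)/(68/3) = 2187/167552

r = 2; a_0 = 1; a_1 = -9/8; a_2 = 81/176; a_3 = -243/2464; a_4 = 2187/167552


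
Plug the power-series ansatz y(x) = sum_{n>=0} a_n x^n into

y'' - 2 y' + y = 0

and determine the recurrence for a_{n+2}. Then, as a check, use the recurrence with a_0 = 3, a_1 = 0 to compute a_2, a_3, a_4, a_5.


Substitute y = sum_n a_n x^n.
y''(x) has coefficient (n+2)(n+1) a_{n+2} at x^n;
-2 y'(x) has coefficient -2 (n+1) a_{n+1} at x^n;
y(x) has coefficient 1 a_n at x^n.
Matching x^n: (n+2)(n+1) a_{n+2} - 2 (n+1) a_{n+1} + 1 a_n = 0.
Thus a_{n+2} = [2 (n+1) a_{n+1} - 1 a_n] / ((n+1)(n+2)).

Check with a_0 = 3, a_1 = 0 (apply the recurrence for n = 0, 1, 2, 3): a_0 = 3, a_1 = 0, a_2 = -3/2, a_3 = -1, a_4 = -3/8, a_5 = -1/10.

a_(n+2) = [2 (n+1) a_(n+1) - 1 a_n] / ((n+1)(n+2)); check: a_0 = 3, a_1 = 0, a_2 = -3/2, a_3 = -1, a_4 = -3/8, a_5 = -1/10


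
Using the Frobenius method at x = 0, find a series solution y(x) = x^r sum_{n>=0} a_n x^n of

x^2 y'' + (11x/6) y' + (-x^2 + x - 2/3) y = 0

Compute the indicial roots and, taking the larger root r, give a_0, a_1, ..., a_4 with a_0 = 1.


Write in Frobenius form y'' + (p(x)/x) y' + (q(x)/x^2) y = 0:
  p(x) = 11/6,  q(x) = -x^2 + x - 2/3.
Indicial equation: r(r-1) + (11/6) r + (-2/3) = 0 -> roots r_1 = 1/2, r_2 = -4/3.
Take r = r_1 = 1/2. Let y(x) = x^r sum_{n>=0} a_n x^n with a_0 = 1.
Substitute y = x^r sum a_n x^n and match x^{r+n}. The recurrence is
  D(n) a_n + 1 a_{n-1} - 1 a_{n-2} = 0,  where D(n) = (r+n)(r+n-1) + (11/6)(r+n) + (-2/3).
  a_n = [-1 a_{n-1} + 1 a_{n-2}] / D(n).
Since the indicial polynomial factors as (r - r_1)(r - r_2), D(n) = (r_1 + n - r_1)(r_1 + n - r_2) = n(n + 11/6).
Evaluating step by step (a_0 = 1):
  n = 1: D(1) = 1(1 + 11/6) = 17/6; numerator = -1(1) = -1; a_1 = (-1)/(17/6) = -6/17
  n = 2: D(2) = 2(2 + 11/6) = 23/3; numerator = -1(-6/17) + 1(1) = 23/17; a_2 = (23/17)/(23/3) = 3/17
  n = 3: D(3) = 3(3 + 11/6) = 29/2; numerator = -1(3/17) + 1(-6/17) = -9/17; a_3 = (-9/17)/(29/2) = -18/493
  n = 4: D(4) = 4(4 + 11/6) = 70/3; numerator = -1(-18/493) + 1(3/17) = 105/493; a_4 = (105/493)/(70/3) = 9/986

r = 1/2; a_0 = 1; a_1 = -6/17; a_2 = 3/17; a_3 = -18/493; a_4 = 9/986


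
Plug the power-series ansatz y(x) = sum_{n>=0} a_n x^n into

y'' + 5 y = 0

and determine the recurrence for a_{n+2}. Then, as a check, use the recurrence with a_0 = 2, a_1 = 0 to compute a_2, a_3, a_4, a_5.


Substitute y = sum_n a_n x^n into y'' + (const) y = 0.
y''(x) = sum_{n>=0} (n+2)(n+1) a_{n+2} x^n.
The ODE becomes sum_n [(n+2)(n+1) a_{n+2} + 5 a_n] x^n = 0.
Setting each coefficient to zero gives the recurrence:
  (n+2)(n+1) a_{n+2} + 5 a_n = 0,
  a_{n+2} = -5 / ((n+1)(n+2)) a_n.

Check with a_0 = 2, a_1 = 0 (apply the recurrence for n = 0, 1, 2, 3): a_0 = 2, a_1 = 0, a_2 = -5, a_3 = 0, a_4 = 25/12, a_5 = 0.

a_{n+2} = -5/((n+1)(n+2)) * a_n; check: a_0 = 2, a_1 = 0, a_2 = -5, a_3 = 0, a_4 = 25/12, a_5 = 0


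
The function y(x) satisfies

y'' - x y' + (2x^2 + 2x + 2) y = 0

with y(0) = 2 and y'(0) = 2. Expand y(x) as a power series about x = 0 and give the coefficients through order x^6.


Ansatz: y(x) = sum_{n>=0} a_n x^n, so y'(x) = sum_{n>=1} n a_n x^(n-1) and y''(x) = sum_{n>=2} n(n-1) a_n x^(n-2).
Substitute into P(x) y'' + Q(x) y' + R(x) y = 0 with P(x) = 1, Q(x) = -x, R(x) = 2x^2 + 2x + 2, and match powers of x.
Initial conditions: a_0 = 2, a_1 = 2.
Setting the coefficient of each power of x to zero and solving order by order (substituting the coefficients already found):
  x^0: 2 a_2 + 2 a_0 = 0  ->  2 a_2 = -2 a_0 = -4  ->  a_2 = -2
  x^1: 6 a_3 + a_1 + 2 a_0 = 0  ->  6 a_3 = -a_1 - 2 a_0 = -6  ->  a_3 = -1
  x^2: 12 a_4 + 2 a_1 + 2 a_0 = 0  ->  12 a_4 = -2 a_1 - 2 a_0 = -8  ->  a_4 = -2/3
  x^3: 20 a_5 - a_3 + 2 a_2 + 2 a_1 = 0  ->  20 a_5 = a_3 - 2 a_2 - 2 a_1 = -1  ->  a_5 = -1/20
  x^4: 30 a_6 - 2 a_4 + 2 a_3 + 2 a_2 = 0  ->  30 a_6 = 2 a_4 - 2 a_3 - 2 a_2 = 14/3  ->  a_6 = 7/45
Truncated series: y(x) = 2 + 2 x - 2 x^2 - x^3 - (2/3) x^4 - (1/20) x^5 + (7/45) x^6 + O(x^7).

a_0 = 2; a_1 = 2; a_2 = -2; a_3 = -1; a_4 = -2/3; a_5 = -1/20; a_6 = 7/45


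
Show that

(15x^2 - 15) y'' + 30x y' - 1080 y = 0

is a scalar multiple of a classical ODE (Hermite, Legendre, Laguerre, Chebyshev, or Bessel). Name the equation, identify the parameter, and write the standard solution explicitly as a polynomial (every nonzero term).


All three coefficients share the factor -15; dividing through by -15 gives  (1 - x^2) y'' - 2x y' + 72 y = 0.
This matches the Legendre equation (1 - x^2) y'' - 2x y' + n(n+1) y = 0 (note the -2x y' term) with n(n+1) = 72, so n = 8; the polynomial solution is P_8(x).
With y = sum_k a_k x^k, matching x^k gives (k+2)(k+1) a_{k+2} = [k(k+1) - n(n+1)] a_k = (k - 8)(k + 9) a_k. The right side vanishes at k = 8, so the series with the parity of 8 terminates at degree 8.
Standard normalization (P_n(1) = 1): leading coefficient (2n)!/(2^n (n!)^2) = 20922789888000/(256*1625702400) = 6435/128, so a_8 = 6435/128. Work downward with a_k = (k+1)(k+2) a_{k+2} / ((k - 8)(k + 9)):
  a_6 = (7)(8)(6435/128) / ((6 - 8)(6 + 9)) = (45045/16)/(-30) = -3003/32
  a_4 = (5)(6)(-3003/32) / ((4 - 8)(4 + 9)) = (-45045/16)/(-52) = 3465/64
  a_2 = (3)(4)(3465/64) / ((2 - 8)(2 + 9)) = (10395/16)/(-66) = -315/32
  a_0 = (1)(2)(-315/32) / ((0 - 8)(0 + 9)) = (-315/16)/(-72) = 35/128
Hence P_8(x) = 6435 x^8/128 - 3003 x^6/32 + 3465 x^4/64 - 315 x^2/32 + 35/128.

P_8(x); series = 6435 x^8/128 - 3003 x^6/32 + 3465 x^4/64 - 315 x^2/32 + 35/128


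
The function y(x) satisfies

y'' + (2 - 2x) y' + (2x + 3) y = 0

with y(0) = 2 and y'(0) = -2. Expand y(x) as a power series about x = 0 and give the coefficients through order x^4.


Ansatz: y(x) = sum_{n>=0} a_n x^n, so y'(x) = sum_{n>=1} n a_n x^(n-1) and y''(x) = sum_{n>=2} n(n-1) a_n x^(n-2).
Substitute into P(x) y'' + Q(x) y' + R(x) y = 0 with P(x) = 1, Q(x) = 2 - 2x, R(x) = 2x + 3, and match powers of x.
Initial conditions: a_0 = 2, a_1 = -2.
Setting the coefficient of each power of x to zero and solving order by order (substituting the coefficients already found):
  x^0: 2 a_2 + 2 a_1 + 3 a_0 = 0  ->  2 a_2 = -2 a_1 - 3 a_0 = -2  ->  a_2 = -1
  x^1: 6 a_3 + 4 a_2 + a_1 + 2 a_0 = 0  ->  6 a_3 = -4 a_2 - a_1 - 2 a_0 = 2  ->  a_3 = 1/3
  x^2: 12 a_4 + 6 a_3 - a_2 + 2 a_1 = 0  ->  12 a_4 = -6 a_3 + a_2 - 2 a_1 = 1  ->  a_4 = 1/12
Truncated series: y(x) = 2 - 2 x - x^2 + (1/3) x^3 + (1/12) x^4 + O(x^5).

a_0 = 2; a_1 = -2; a_2 = -1; a_3 = 1/3; a_4 = 1/12


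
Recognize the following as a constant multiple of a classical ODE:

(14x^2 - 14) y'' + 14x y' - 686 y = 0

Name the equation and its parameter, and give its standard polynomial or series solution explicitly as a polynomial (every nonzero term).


All three coefficients share the factor -14; dividing through by -14 gives  (1 - x^2) y'' - x y' + 49 y = 0.
This matches the Chebyshev equation (1 - x^2) y'' - x y' + n^2 y = 0 (note the -x y' term, not -2x y') with n^2 = 49, so n = 7; the polynomial solution is T_7(x).
With y = sum_k a_k x^k, matching x^k gives (k+2)(k+1) a_{k+2} = (k^2 - n^2) a_k = (k - 7)(k + 7) a_k. The right side vanishes at k = 7, so the series with the parity of 7 terminates at degree 7.
Standard normalization: leading coefficient of T_n is 2^(n-1), so a_7 = 2^6 = 64. Work downward with a_k = (k+1)(k+2) a_{k+2} / ((k - 7)(k + 7)):
  a_5 = (6)(7)(64) / ((5 - 7)(5 + 7)) = 2688/(-24) = -112
  a_3 = (4)(5)(-112) / ((3 - 7)(3 + 7)) = -2240/(-40) = 56
  a_1 = (2)(3)(56) / ((1 - 7)(1 + 7)) = 336/(-48) = -7
Hence T_7(x) = 64 x^7 - 112 x^5 + 56 x^3 - 7 x.

T_7(x); series = 64 x^7 - 112 x^5 + 56 x^3 - 7 x


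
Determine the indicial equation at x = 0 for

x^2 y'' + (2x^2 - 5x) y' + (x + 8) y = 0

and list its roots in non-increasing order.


Divide by x^2 to reach normal form y'' + P_1(x) y' + P_2(x) y = 0 with P_1(x) = 2 - 5/x and P_2(x) = 1/x + 8/x^2.
x = 0 is a singular point because the y'-coefficient 2 - 5/x has a pole at x = 0 and the y-coefficient 1/x + 8/x^2 has a pole at x = 0.
It is a regular singular point because x P_1(x) = p(x) = 2x - 5 and x^2 P_2(x) = q(x) = x + 8 are polynomials, hence analytic at x = 0.
p(0) = -5,  q(0) = 8.
Indicial equation: r(r-1) + p(0) r + q(0) = 0, i.e. r^2 + (p(0) - 1) r + q(0) = 0, i.e. r^2 - 6 r + 8 = 0.
Discriminant: (-6)^2 - 4(8) = 4, so r = (6 ± 2)/2.
Solving: r_1 = 4, r_2 = 2.

indicial: r^2 - 6 r + 8 = 0; roots r_1 = 4, r_2 = 2


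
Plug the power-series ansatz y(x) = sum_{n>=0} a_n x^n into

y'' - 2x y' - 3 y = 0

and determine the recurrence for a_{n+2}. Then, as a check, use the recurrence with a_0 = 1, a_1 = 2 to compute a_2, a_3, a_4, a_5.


Substitute y = sum_n a_n x^n.
y''(x) has coefficient (n+2)(n+1) a_{n+2} at x^n;
-2 x y'(x) has coefficient -2 n a_n at x^n (shift);
-3 y(x) has coefficient -3 a_n at x^n.
Matching x^n: (n+2)(n+1) a_{n+2} + (-2n - 3) a_n = 0.
Thus a_{n+2} = (2n + 3) / ((n+1)(n+2)) * a_n.

Check with a_0 = 1, a_1 = 2 (apply the recurrence for n = 0, 1, 2, 3): a_0 = 1, a_1 = 2, a_2 = 3/2, a_3 = 5/3, a_4 = 7/8, a_5 = 3/4.

a_(n+2) = (2n + 3) / ((n+1)(n+2)) * a_n; check: a_0 = 1, a_1 = 2, a_2 = 3/2, a_3 = 5/3, a_4 = 7/8, a_5 = 3/4


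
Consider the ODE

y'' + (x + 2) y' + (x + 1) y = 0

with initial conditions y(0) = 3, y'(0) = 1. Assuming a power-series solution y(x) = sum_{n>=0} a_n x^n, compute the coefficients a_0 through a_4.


Ansatz: y(x) = sum_{n>=0} a_n x^n, so y'(x) = sum_{n>=1} n a_n x^(n-1) and y''(x) = sum_{n>=2} n(n-1) a_n x^(n-2).
Substitute into P(x) y'' + Q(x) y' + R(x) y = 0 with P(x) = 1, Q(x) = x + 2, R(x) = x + 1, and match powers of x.
Initial conditions: a_0 = 3, a_1 = 1.
Setting the coefficient of each power of x to zero and solving order by order (substituting the coefficients already found):
  x^0: 2 a_2 + 2 a_1 + a_0 = 0  ->  2 a_2 = -2 a_1 - a_0 = -5  ->  a_2 = -5/2
  x^1: 6 a_3 + 4 a_2 + 2 a_1 + a_0 = 0  ->  6 a_3 = -4 a_2 - 2 a_1 - a_0 = 5  ->  a_3 = 5/6
  x^2: 12 a_4 + 6 a_3 + 3 a_2 + a_1 = 0  ->  12 a_4 = -6 a_3 - 3 a_2 - a_1 = 3/2  ->  a_4 = 1/8
Truncated series: y(x) = 3 + x - (5/2) x^2 + (5/6) x^3 + (1/8) x^4 + O(x^5).

a_0 = 3; a_1 = 1; a_2 = -5/2; a_3 = 5/6; a_4 = 1/8


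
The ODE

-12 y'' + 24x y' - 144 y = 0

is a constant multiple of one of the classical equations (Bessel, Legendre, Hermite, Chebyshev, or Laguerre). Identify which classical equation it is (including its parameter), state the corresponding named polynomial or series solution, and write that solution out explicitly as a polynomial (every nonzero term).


All three coefficients share the factor -12; dividing through by -12 gives  y'' - 2x y' + 12 y = 0.
This matches the Hermite equation y'' - 2x y' + 2n y = 0 with 2n = 12, so n = 6; the polynomial solution is H_6(x).
With y = sum_k a_k x^k, matching x^k gives (k+2)(k+1) a_{k+2} = 2(k - n) a_k = 2(k - 6) a_k. The right side vanishes at k = 6, so the series with the parity of 6 terminates at degree 6.
Standard normalization: leading coefficient of H_n is 2^n, so a_6 = 2^6 = 64. Work downward with a_k = (k+1)(k+2) a_{k+2} / (2(k - n)):
  a_4 = (5)(6)(64) / (2(4 - 6)) = 1920/(-4) = -480
  a_2 = (3)(4)(-480) / (2(2 - 6)) = -5760/(-8) = 720
  a_0 = (1)(2)(720) / (2(0 - 6)) = 1440/(-12) = -120
Hence H_6(x) = 64 x^6 - 480 x^4 + 720 x^2 - 120.

H_6(x); series = 64 x^6 - 480 x^4 + 720 x^2 - 120


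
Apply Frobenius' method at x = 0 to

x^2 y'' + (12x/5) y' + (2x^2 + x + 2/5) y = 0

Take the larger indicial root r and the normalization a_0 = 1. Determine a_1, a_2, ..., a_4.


Write in Frobenius form y'' + (p(x)/x) y' + (q(x)/x^2) y = 0:
  p(x) = 12/5,  q(x) = 2x^2 + x + 2/5.
Indicial equation: r(r-1) + (12/5) r + (2/5) = 0 -> roots r_1 = -2/5, r_2 = -1.
Take r = r_1 = -2/5. Let y(x) = x^r sum_{n>=0} a_n x^n with a_0 = 1.
Substitute y = x^r sum a_n x^n and match x^{r+n}. The recurrence is
  D(n) a_n + 1 a_{n-1} + 2 a_{n-2} = 0,  where D(n) = (r+n)(r+n-1) + (12/5)(r+n) + (2/5).
  a_n = [-1 a_{n-1} - 2 a_{n-2}] / D(n).
Since the indicial polynomial factors as (r - r_1)(r - r_2), D(n) = (r_1 + n - r_1)(r_1 + n - r_2) = n(n + 3/5).
Evaluating step by step (a_0 = 1):
  n = 1: D(1) = 1(1 + 3/5) = 8/5; numerator = -1(1) = -1; a_1 = (-1)/(8/5) = -5/8
  n = 2: D(2) = 2(2 + 3/5) = 26/5; numerator = -1(-5/8) - 2(1) = -11/8; a_2 = (-11/8)/(26/5) = -55/208
  n = 3: D(3) = 3(3 + 3/5) = 54/5; numerator = -1(-55/208) - 2(-5/8) = 315/208; a_3 = (315/208)/(54/5) = 175/1248
  n = 4: D(4) = 4(4 + 3/5) = 92/5; numerator = -1(175/1248) - 2(-55/208) = 485/1248; a_4 = (485/1248)/(92/5) = 2425/114816

r = -2/5; a_0 = 1; a_1 = -5/8; a_2 = -55/208; a_3 = 175/1248; a_4 = 2425/114816


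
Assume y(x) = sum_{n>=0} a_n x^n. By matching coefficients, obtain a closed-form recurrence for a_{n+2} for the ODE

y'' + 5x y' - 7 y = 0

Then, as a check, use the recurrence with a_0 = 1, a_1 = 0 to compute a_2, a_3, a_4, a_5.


Substitute y = sum_n a_n x^n.
y''(x) has coefficient (n+2)(n+1) a_{n+2} at x^n;
5 x y'(x) has coefficient 5 n a_n at x^n (shift);
-7 y(x) has coefficient -7 a_n at x^n.
Matching x^n: (n+2)(n+1) a_{n+2} + (5n - 7) a_n = 0.
Thus a_{n+2} = (-5n + 7) / ((n+1)(n+2)) * a_n.

Check with a_0 = 1, a_1 = 0 (apply the recurrence for n = 0, 1, 2, 3): a_0 = 1, a_1 = 0, a_2 = 7/2, a_3 = 0, a_4 = -7/8, a_5 = 0.

a_(n+2) = (-5n + 7) / ((n+1)(n+2)) * a_n; check: a_0 = 1, a_1 = 0, a_2 = 7/2, a_3 = 0, a_4 = -7/8, a_5 = 0


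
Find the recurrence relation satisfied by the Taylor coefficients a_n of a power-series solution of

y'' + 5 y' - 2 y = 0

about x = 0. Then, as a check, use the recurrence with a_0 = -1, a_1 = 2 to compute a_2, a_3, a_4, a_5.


Substitute y = sum_n a_n x^n.
y''(x) has coefficient (n+2)(n+1) a_{n+2} at x^n;
5 y'(x) has coefficient 5 (n+1) a_{n+1} at x^n;
-2 y(x) has coefficient -2 a_n at x^n.
Matching x^n: (n+2)(n+1) a_{n+2} + 5 (n+1) a_{n+1} - 2 a_n = 0.
Thus a_{n+2} = [-5 (n+1) a_{n+1} + 2 a_n] / ((n+1)(n+2)).

Check with a_0 = -1, a_1 = 2 (apply the recurrence for n = 0, 1, 2, 3): a_0 = -1, a_1 = 2, a_2 = -6, a_3 = 32/3, a_4 = -43/3, a_5 = 77/5.

a_(n+2) = [-5 (n+1) a_(n+1) + 2 a_n] / ((n+1)(n+2)); check: a_0 = -1, a_1 = 2, a_2 = -6, a_3 = 32/3, a_4 = -43/3, a_5 = 77/5


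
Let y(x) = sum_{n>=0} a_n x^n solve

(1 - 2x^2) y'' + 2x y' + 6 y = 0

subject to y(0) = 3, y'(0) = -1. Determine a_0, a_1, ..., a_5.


Ansatz: y(x) = sum_{n>=0} a_n x^n, so y'(x) = sum_{n>=1} n a_n x^(n-1) and y''(x) = sum_{n>=2} n(n-1) a_n x^(n-2).
Substitute into P(x) y'' + Q(x) y' + R(x) y = 0 with P(x) = 1 - 2x^2, Q(x) = 2x, R(x) = 6, and match powers of x.
Initial conditions: a_0 = 3, a_1 = -1.
Setting the coefficient of each power of x to zero and solving order by order (substituting the coefficients already found):
  x^0: 2 a_2 + 6 a_0 = 0  ->  2 a_2 = -6 a_0 = -18  ->  a_2 = -9
  x^1: 6 a_3 + 8 a_1 = 0  ->  6 a_3 = -8 a_1 = 8  ->  a_3 = 4/3
  x^2: 12 a_4 + 6 a_2 = 0  ->  12 a_4 = -6 a_2 = 54  ->  a_4 = 9/2
  x^3: 20 a_5 = 0  ->  a_5 = 0
Truncated series: y(x) = 3 - x - 9 x^2 + (4/3) x^3 + (9/2) x^4 + O(x^6).

a_0 = 3; a_1 = -1; a_2 = -9; a_3 = 4/3; a_4 = 9/2; a_5 = 0


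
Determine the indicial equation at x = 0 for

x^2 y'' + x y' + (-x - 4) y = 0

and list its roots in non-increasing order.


Divide by x^2 to reach normal form y'' + P_1(x) y' + P_2(x) y = 0 with P_1(x) = 1/x and P_2(x) = -1/x - 4/x^2.
x = 0 is a singular point because the y'-coefficient 1/x has a pole at x = 0 and the y-coefficient -1/x - 4/x^2 has a pole at x = 0.
It is a regular singular point because x P_1(x) = p(x) = 1 and x^2 P_2(x) = q(x) = -x - 4 are polynomials, hence analytic at x = 0.
p(0) = 1,  q(0) = -4.
Indicial equation: r(r-1) + p(0) r + q(0) = 0, i.e. r^2 + (p(0) - 1) r + q(0) = 0, i.e. r^2 - 4 = 0.
Discriminant: (0)^2 - 4(-4) = 16, so r = (0 ± 4)/2.
Solving: r_1 = 2, r_2 = -2.

indicial: r^2 - 4 = 0; roots r_1 = 2, r_2 = -2


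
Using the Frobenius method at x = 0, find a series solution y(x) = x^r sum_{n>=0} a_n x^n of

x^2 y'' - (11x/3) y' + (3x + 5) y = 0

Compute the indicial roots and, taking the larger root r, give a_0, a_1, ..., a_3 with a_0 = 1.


Write in Frobenius form y'' + (p(x)/x) y' + (q(x)/x^2) y = 0:
  p(x) = -11/3,  q(x) = 3x + 5.
Indicial equation: r(r-1) + (-11/3) r + (5) = 0 -> roots r_1 = 3, r_2 = 5/3.
Take r = r_1 = 3. Let y(x) = x^r sum_{n>=0} a_n x^n with a_0 = 1.
Substitute y = x^r sum a_n x^n and match x^{r+n}. The recurrence is
  D(n) a_n + 3 a_{n-1} = 0,  where D(n) = (r+n)(r+n-1) + (-11/3)(r+n) + (5).
  a_n = -3 / D(n) * a_{n-1}.
Since the indicial polynomial factors as (r - r_1)(r - r_2), D(n) = (r_1 + n - r_1)(r_1 + n - r_2) = n(n + 4/3).
Evaluating step by step (a_0 = 1):
  n = 1: D(1) = 1(1 + 4/3) = 7/3; numerator = -3(1) = -3; a_1 = (-3)/(7/3) = -9/7
  n = 2: D(2) = 2(2 + 4/3) = 20/3; numerator = -3(-9/7) = 27/7; a_2 = (27/7)/(20/3) = 81/140
  n = 3: D(3) = 3(3 + 4/3) = 13; numerator = -3(81/140) = -243/140; a_3 = (-243/140)/(13) = -243/1820

r = 3; a_0 = 1; a_1 = -9/7; a_2 = 81/140; a_3 = -243/1820


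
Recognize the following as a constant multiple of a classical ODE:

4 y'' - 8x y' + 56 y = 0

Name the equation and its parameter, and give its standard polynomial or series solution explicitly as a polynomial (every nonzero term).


All three coefficients share the factor 4; dividing through by 4 gives  y'' - 2x y' + 14 y = 0.
This matches the Hermite equation y'' - 2x y' + 2n y = 0 with 2n = 14, so n = 7; the polynomial solution is H_7(x).
With y = sum_k a_k x^k, matching x^k gives (k+2)(k+1) a_{k+2} = 2(k - n) a_k = 2(k - 7) a_k. The right side vanishes at k = 7, so the series with the parity of 7 terminates at degree 7.
Standard normalization: leading coefficient of H_n is 2^n, so a_7 = 2^7 = 128. Work downward with a_k = (k+1)(k+2) a_{k+2} / (2(k - n)):
  a_5 = (6)(7)(128) / (2(5 - 7)) = 5376/(-4) = -1344
  a_3 = (4)(5)(-1344) / (2(3 - 7)) = -26880/(-8) = 3360
  a_1 = (2)(3)(3360) / (2(1 - 7)) = 20160/(-12) = -1680
Hence H_7(x) = 128 x^7 - 1344 x^5 + 3360 x^3 - 1680 x.

H_7(x); series = 128 x^7 - 1344 x^5 + 3360 x^3 - 1680 x


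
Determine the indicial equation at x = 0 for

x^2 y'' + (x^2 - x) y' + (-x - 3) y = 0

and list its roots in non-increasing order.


Divide by x^2 to reach normal form y'' + P_1(x) y' + P_2(x) y = 0 with P_1(x) = 1 - 1/x and P_2(x) = -1/x - 3/x^2.
x = 0 is a singular point because the y'-coefficient 1 - 1/x has a pole at x = 0 and the y-coefficient -1/x - 3/x^2 has a pole at x = 0.
It is a regular singular point because x P_1(x) = p(x) = x - 1 and x^2 P_2(x) = q(x) = -x - 3 are polynomials, hence analytic at x = 0.
p(0) = -1,  q(0) = -3.
Indicial equation: r(r-1) + p(0) r + q(0) = 0, i.e. r^2 + (p(0) - 1) r + q(0) = 0, i.e. r^2 - 2 r - 3 = 0.
Discriminant: (-2)^2 - 4(-3) = 16, so r = (2 ± 4)/2.
Solving: r_1 = 3, r_2 = -1.

indicial: r^2 - 2 r - 3 = 0; roots r_1 = 3, r_2 = -1


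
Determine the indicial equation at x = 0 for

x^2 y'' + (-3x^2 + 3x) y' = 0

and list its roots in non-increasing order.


Divide by x^2 to reach normal form y'' + P_1(x) y' + P_2(x) y = 0 with P_1(x) = -3 + 3/x and P_2(x) = 0.
x = 0 is a singular point because the y'-coefficient -3 + 3/x has a pole at x = 0.
It is a regular singular point because x P_1(x) = p(x) = 3 - 3x and x^2 P_2(x) = q(x) = 0 are polynomials, hence analytic at x = 0.
p(0) = 3,  q(0) = 0.
Indicial equation: r(r-1) + p(0) r + q(0) = 0, i.e. r^2 + (p(0) - 1) r + q(0) = 0, i.e. r^2 + 2 r = 0.
Discriminant: (2)^2 - 4(0) = 4, so r = (-2 ± 2)/2.
Solving: r_1 = 0, r_2 = -2.

indicial: r^2 + 2 r = 0; roots r_1 = 0, r_2 = -2


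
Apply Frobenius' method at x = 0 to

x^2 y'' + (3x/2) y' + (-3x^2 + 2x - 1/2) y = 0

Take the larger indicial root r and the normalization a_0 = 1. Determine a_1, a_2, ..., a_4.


Write in Frobenius form y'' + (p(x)/x) y' + (q(x)/x^2) y = 0:
  p(x) = 3/2,  q(x) = -3x^2 + 2x - 1/2.
Indicial equation: r(r-1) + (3/2) r + (-1/2) = 0 -> roots r_1 = 1/2, r_2 = -1.
Take r = r_1 = 1/2. Let y(x) = x^r sum_{n>=0} a_n x^n with a_0 = 1.
Substitute y = x^r sum a_n x^n and match x^{r+n}. The recurrence is
  D(n) a_n + 2 a_{n-1} - 3 a_{n-2} = 0,  where D(n) = (r+n)(r+n-1) + (3/2)(r+n) + (-1/2).
  a_n = [-2 a_{n-1} + 3 a_{n-2}] / D(n).
Since the indicial polynomial factors as (r - r_1)(r - r_2), D(n) = (r_1 + n - r_1)(r_1 + n - r_2) = n(n + 3/2).
Evaluating step by step (a_0 = 1):
  n = 1: D(1) = 1(1 + 3/2) = 5/2; numerator = -2(1) = -2; a_1 = (-2)/(5/2) = -4/5
  n = 2: D(2) = 2(2 + 3/2) = 7; numerator = -2(-4/5) + 3(1) = 23/5; a_2 = (23/5)/(7) = 23/35
  n = 3: D(3) = 3(3 + 3/2) = 27/2; numerator = -2(23/35) + 3(-4/5) = -26/7; a_3 = (-26/7)/(27/2) = -52/189
  n = 4: D(4) = 4(4 + 3/2) = 22; numerator = -2(-52/189) + 3(23/35) = 2383/945; a_4 = (2383/945)/(22) = 2383/20790

r = 1/2; a_0 = 1; a_1 = -4/5; a_2 = 23/35; a_3 = -52/189; a_4 = 2383/20790


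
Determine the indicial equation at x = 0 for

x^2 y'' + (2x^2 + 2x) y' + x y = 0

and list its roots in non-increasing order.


Divide by x^2 to reach normal form y'' + P_1(x) y' + P_2(x) y = 0 with P_1(x) = 2 + 2/x and P_2(x) = 1/x.
x = 0 is a singular point because the y'-coefficient 2 + 2/x has a pole at x = 0 and the y-coefficient 1/x has a pole at x = 0.
It is a regular singular point because x P_1(x) = p(x) = 2x + 2 and x^2 P_2(x) = q(x) = x are polynomials, hence analytic at x = 0.
p(0) = 2,  q(0) = 0.
Indicial equation: r(r-1) + p(0) r + q(0) = 0, i.e. r^2 + (p(0) - 1) r + q(0) = 0, i.e. r^2 + 1 r = 0.
Discriminant: (1)^2 - 4(0) = 1, so r = (-1 ± 1)/2.
Solving: r_1 = 0, r_2 = -1.

indicial: r^2 + 1 r = 0; roots r_1 = 0, r_2 = -1


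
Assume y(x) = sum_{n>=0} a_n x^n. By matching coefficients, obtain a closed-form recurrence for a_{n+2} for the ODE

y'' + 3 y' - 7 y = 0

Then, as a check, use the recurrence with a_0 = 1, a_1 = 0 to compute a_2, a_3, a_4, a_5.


Substitute y = sum_n a_n x^n.
y''(x) has coefficient (n+2)(n+1) a_{n+2} at x^n;
3 y'(x) has coefficient 3 (n+1) a_{n+1} at x^n;
-7 y(x) has coefficient -7 a_n at x^n.
Matching x^n: (n+2)(n+1) a_{n+2} + 3 (n+1) a_{n+1} - 7 a_n = 0.
Thus a_{n+2} = [-3 (n+1) a_{n+1} + 7 a_n] / ((n+1)(n+2)).

Check with a_0 = 1, a_1 = 0 (apply the recurrence for n = 0, 1, 2, 3): a_0 = 1, a_1 = 0, a_2 = 7/2, a_3 = -7/2, a_4 = 14/3, a_5 = -161/40.

a_(n+2) = [-3 (n+1) a_(n+1) + 7 a_n] / ((n+1)(n+2)); check: a_0 = 1, a_1 = 0, a_2 = 7/2, a_3 = -7/2, a_4 = 14/3, a_5 = -161/40
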